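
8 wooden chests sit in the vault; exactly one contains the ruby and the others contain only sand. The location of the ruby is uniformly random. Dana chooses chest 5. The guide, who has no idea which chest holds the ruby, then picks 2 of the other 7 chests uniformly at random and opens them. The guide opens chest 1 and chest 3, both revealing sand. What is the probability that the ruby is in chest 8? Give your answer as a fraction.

1/6

Because the guide chose which chests to open without knowing where the ruby is, the choice is independent of the prize location. Learning that none of the 2 opened chests holds the ruby simply rules out those 2 locations and leaves the remaining 6 chests still equally likely by symmetry.
So P(the ruby in chest 8) = 1/6.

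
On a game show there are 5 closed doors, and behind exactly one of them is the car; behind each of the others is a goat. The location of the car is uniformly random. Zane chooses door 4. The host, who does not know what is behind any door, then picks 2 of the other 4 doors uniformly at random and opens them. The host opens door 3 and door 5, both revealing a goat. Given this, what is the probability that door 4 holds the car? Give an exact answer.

Condition on the true location of the car.
If it is behind any of doors 1, 2, and 4 (prior 1/5 each): the host picks exactly this set with probability 1/6 regardless, and none is the prize; weight (1/5)·(1/6) = 1/30 each.
If it is behind either of doors 3 and 5 (prior 1/5 each): that door was opened and seen not to hold the prize — ruled out; weight (1/5)·0 = 0 each.
The weights sum to 1/10.
So P(the car behind door 4 | the host opened door 3 and door 5) = (1/30) / (1/10) = 1/3.

1/3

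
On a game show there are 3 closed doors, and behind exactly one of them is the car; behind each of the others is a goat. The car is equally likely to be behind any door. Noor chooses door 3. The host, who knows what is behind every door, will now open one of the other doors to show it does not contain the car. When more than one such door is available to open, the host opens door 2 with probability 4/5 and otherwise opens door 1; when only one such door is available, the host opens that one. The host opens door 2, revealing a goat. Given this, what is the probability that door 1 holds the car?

5/9

Condition on the true location of the car.
If it is behind door 1 (prior 1/3): only door 2 is available, probability 1; weight (1/3)·1 = 1/3.
If it is behind door 2 (prior 1/3): the host opened door 2, so this case is ruled out; weight (1/3)·0 = 0.
If it is behind door 3 (prior 1/3): door 2 is available, opened with probability 4/5; weight (1/3)·(4/5) = 4/15.
The weights sum to 3/5.
So P(the car behind door 1 | the host opened door 2) = (1/3) / (3/5) = 5/9.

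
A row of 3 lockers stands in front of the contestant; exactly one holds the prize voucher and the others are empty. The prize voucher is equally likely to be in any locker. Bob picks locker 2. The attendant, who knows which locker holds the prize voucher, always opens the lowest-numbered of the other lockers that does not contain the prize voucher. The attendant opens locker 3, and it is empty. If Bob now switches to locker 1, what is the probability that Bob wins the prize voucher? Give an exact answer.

Condition on the true location of the prize voucher.
If it is in locker 1 (prior 1/3): locker 3 is the lowest-numbered option available, probability 1; weight (1/3)·1 = 1/3.
If it is in locker 2 (prior 1/3): the attendant would have opened locker 1 instead, probability 0; weight (1/3)·0 = 0.
If it is in locker 3 (prior 1/3): the attendant opened locker 3, so this case is ruled out; weight (1/3)·0 = 0.
The weights sum to 1/3.
So P(the prize voucher in locker 1 | the attendant opened locker 3) = (1/3) / (1/3) = 1.

1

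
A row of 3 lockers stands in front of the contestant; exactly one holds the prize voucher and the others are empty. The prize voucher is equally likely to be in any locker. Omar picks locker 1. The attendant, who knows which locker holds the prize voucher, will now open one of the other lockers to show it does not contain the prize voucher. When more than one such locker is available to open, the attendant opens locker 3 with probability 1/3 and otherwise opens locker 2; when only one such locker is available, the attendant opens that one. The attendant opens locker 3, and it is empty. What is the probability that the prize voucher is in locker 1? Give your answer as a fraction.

1/4

Apply Bayes' rule, conditioning on where the prize voucher actually is.
If it is in locker 1 (prior 1/3): locker 3 is available, opened with probability 1/3; weight (1/3)·(1/3) = 1/9.
If it is in locker 2 (prior 1/3): only locker 3 is available, probability 1; weight (1/3)·1 = 1/3.
If it is in locker 3 (prior 1/3): the attendant opened locker 3, so this case is ruled out; weight (1/3)·0 = 0.
The weights sum to 4/9.
So P(the prize voucher in locker 1 | the attendant opened locker 3) = (1/9) / (4/9) = 1/4.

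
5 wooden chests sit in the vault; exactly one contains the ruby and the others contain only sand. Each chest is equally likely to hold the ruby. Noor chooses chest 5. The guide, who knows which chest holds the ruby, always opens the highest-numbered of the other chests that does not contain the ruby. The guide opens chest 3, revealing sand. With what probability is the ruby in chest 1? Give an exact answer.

Consider each possible location of the ruby in turn.
If it is in any of chests 1, 2, and 5 (prior 1/5 each): the guide would have opened chest 4 instead, probability 0; weight (1/5)·0 = 0 each.
If it is in chest 3 (prior 1/5): the guide opened chest 3, so this case is ruled out; weight (1/5)·0 = 0.
If it is in chest 4 (prior 1/5): chest 3 is the highest-numbered option available, probability 1; weight (1/5)·1 = 1/5.
The weights sum to 1/5.
So P(the ruby in chest 1 | the guide opened chest 3) = 0 / (1/5) = 0.

0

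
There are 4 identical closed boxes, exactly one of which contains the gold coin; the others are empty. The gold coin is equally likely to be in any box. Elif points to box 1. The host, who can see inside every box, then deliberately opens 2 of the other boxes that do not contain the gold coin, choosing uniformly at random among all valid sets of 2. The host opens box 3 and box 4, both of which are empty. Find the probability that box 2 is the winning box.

Apply Bayes' rule, conditioning on where the gold coin actually is.
If it is in box 1 (prior 1/4): the host has 3 equally likely choices, so probability 1/3; weight (1/4)·(1/3) = 1/12.
If it is in box 2 (prior 1/4): the host has no choice, probability 1; weight (1/4)·1 = 1/4.
If it is in either of boxes 3 and 4 (prior 1/4 each): that box was opened and seen not to hold the prize — ruled out; weight (1/4)·0 = 0 each.
The weights sum to 1/3.
So P(the gold coin in box 2 | the host opened box 3 and box 4) = (1/4) / (1/3) = 3/4.

3/4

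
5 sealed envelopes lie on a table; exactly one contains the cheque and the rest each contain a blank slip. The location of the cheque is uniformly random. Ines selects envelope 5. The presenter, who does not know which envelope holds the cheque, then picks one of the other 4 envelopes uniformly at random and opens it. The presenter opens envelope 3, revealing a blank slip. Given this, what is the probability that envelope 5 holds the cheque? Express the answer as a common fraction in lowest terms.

Condition on the true location of the cheque.
If it is in any of envelopes 1, 2, 4, and 5 (prior 1/5 each): the presenter picks envelope 3 with probability 1/4 regardless, and it is not the prize; weight (1/5)·(1/4) = 1/20 each.
If it is in envelope 3 (prior 1/5): the presenter opened envelope 3, so this case is ruled out; weight (1/5)·0 = 0.
The weights sum to 1/5.
So P(the cheque in envelope 5 | the presenter opened envelope 3) = (1/20) / (1/5) = 1/4.

1/4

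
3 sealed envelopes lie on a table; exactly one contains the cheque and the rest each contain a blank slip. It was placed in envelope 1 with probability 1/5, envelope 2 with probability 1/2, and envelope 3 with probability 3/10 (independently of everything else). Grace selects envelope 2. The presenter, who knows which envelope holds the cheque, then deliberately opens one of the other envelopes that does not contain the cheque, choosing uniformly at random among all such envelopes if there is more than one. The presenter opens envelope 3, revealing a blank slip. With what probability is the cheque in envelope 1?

4/9

Apply Bayes' rule, conditioning on where the cheque actually is.
If it is in envelope 1 (prior 1/5): the presenter has no choice, probability 1; weight (1/5)·1 = 1/5.
If it is in envelope 2 (prior 1/2): the presenter has 2 equally likely choices, so probability 1/2; weight (1/2)·(1/2) = 1/4.
If it is in envelope 3 (prior 3/10): the presenter opened envelope 3, so this case is ruled out; weight (3/10)·0 = 0.
The weights sum to 9/20.
So P(the cheque in envelope 1 | the presenter opened envelope 3) = (1/5) / (9/20) = 4/9.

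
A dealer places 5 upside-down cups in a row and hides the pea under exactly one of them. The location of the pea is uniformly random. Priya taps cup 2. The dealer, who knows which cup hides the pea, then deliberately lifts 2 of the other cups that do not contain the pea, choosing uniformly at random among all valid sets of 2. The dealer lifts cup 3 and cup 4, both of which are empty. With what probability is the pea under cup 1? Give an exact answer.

Consider each possible location of the pea in turn.
If it is under either of cups 1 and 5 (prior 1/5 each): the dealer has 3 equally likely choices, so probability 1/3; weight (1/5)·(1/3) = 1/15 each.
If it is under cup 2 (prior 1/5): the dealer has 6 equally likely choices, so probability 1/6; weight (1/5)·(1/6) = 1/30.
If it is under either of cups 3 and 4 (prior 1/5 each): that cup was opened and seen not to hold the prize — ruled out; weight (1/5)·0 = 0 each.
The weights sum to 1/6.
So P(the pea under cup 1 | the dealer opened cup 3 and cup 4) = (1/15) / (1/6) = 2/5.

2/5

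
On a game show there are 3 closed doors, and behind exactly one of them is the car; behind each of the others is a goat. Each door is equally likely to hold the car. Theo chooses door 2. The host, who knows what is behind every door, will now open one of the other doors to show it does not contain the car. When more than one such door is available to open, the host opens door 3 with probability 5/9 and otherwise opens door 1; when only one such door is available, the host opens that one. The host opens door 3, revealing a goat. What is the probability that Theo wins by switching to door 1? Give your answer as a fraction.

9/14

Apply Bayes' rule, conditioning on where the car actually is.
If it is behind door 1 (prior 1/3): only door 3 is available, probability 1; weight (1/3)·1 = 1/3.
If it is behind door 2 (prior 1/3): door 3 is available, opened with probability 5/9; weight (1/3)·(5/9) = 5/27.
If it is behind door 3 (prior 1/3): the host opened door 3, so this case is ruled out; weight (1/3)·0 = 0.
The weights sum to 14/27.
So P(the car behind door 1 | the host opened door 3) = (1/3) / (14/27) = 9/14.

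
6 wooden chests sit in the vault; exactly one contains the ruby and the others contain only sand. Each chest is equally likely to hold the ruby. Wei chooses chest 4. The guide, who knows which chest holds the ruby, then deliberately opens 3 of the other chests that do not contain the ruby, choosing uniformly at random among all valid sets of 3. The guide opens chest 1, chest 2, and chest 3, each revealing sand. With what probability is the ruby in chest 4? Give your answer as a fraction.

1/6

Consider each possible location of the ruby in turn.
If it is in any of chests 1, 2, and 3 (prior 1/6 each): that chest was opened and seen not to hold the prize — ruled out; weight (1/6)·0 = 0 each.
If it is in chest 4 (prior 1/6): the guide has 10 equally likely choices, so probability 1/10; weight (1/6)·(1/10) = 1/60.
If it is in either of chests 5 and 6 (prior 1/6 each): the guide has 4 equally likely choices, so probability 1/4; weight (1/6)·(1/4) = 1/24 each.
The weights sum to 1/10.
So P(the ruby in chest 4 | the guide opened chest 1, chest 2, and chest 3) = (1/60) / (1/10) = 1/6.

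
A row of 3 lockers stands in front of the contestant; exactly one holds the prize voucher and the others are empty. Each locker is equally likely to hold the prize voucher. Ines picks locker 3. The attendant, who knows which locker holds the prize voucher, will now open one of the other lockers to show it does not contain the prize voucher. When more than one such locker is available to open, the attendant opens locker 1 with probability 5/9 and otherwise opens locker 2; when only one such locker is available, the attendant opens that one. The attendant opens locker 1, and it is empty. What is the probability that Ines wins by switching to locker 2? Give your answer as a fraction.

Apply Bayes' rule, conditioning on where the prize voucher actually is.
If it is in locker 1 (prior 1/3): the attendant opened locker 1, so this case is ruled out; weight (1/3)·0 = 0.
If it is in locker 2 (prior 1/3): only locker 1 is available, probability 1; weight (1/3)·1 = 1/3.
If it is in locker 3 (prior 1/3): locker 1 is available, opened with probability 5/9; weight (1/3)·(5/9) = 5/27.
The weights sum to 14/27.
So P(the prize voucher in locker 2 | the attendant opened locker 1) = (1/3) / (14/27) = 9/14.

9/14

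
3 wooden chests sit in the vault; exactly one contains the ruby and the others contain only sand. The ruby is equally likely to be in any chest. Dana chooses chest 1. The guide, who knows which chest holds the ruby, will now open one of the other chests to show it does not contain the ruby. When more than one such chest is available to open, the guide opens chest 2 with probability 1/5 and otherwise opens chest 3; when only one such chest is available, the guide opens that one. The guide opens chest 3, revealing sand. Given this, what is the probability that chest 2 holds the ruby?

Condition on the true location of the ruby.
If it is in chest 1 (prior 1/3): chest 2 is available but not opened, probability 4/5; weight (1/3)·(4/5) = 4/15.
If it is in chest 2 (prior 1/3): only chest 3 is available, probability 1; weight (1/3)·1 = 1/3.
If it is in chest 3 (prior 1/3): the guide opened chest 3, so this case is ruled out; weight (1/3)·0 = 0.
The weights sum to 3/5.
So P(the ruby in chest 2 | the guide opened chest 3) = (1/3) / (3/5) = 5/9.

5/9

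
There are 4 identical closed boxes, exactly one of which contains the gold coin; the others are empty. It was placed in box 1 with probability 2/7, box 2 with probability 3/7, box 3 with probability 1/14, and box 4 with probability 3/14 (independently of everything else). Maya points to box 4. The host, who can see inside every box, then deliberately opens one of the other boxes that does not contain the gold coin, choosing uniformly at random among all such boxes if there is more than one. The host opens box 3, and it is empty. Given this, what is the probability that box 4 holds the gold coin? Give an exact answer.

1/6

Condition on the true location of the gold coin.
If it is in box 1 (prior 2/7): the host has 2 equally likely choices, so probability 1/2; weight (2/7)·(1/2) = 1/7.
If it is in box 2 (prior 3/7): the host has 2 equally likely choices, so probability 1/2; weight (3/7)·(1/2) = 3/14.
If it is in box 3 (prior 1/14): the host opened box 3, so this case is ruled out; weight (1/14)·0 = 0.
If it is in box 4 (prior 3/14): the host has 3 equally likely choices, so probability 1/3; weight (3/14)·(1/3) = 1/14.
The weights sum to 3/7.
So P(the gold coin in box 4 | the host opened box 3) = (1/14) / (3/7) = 1/6.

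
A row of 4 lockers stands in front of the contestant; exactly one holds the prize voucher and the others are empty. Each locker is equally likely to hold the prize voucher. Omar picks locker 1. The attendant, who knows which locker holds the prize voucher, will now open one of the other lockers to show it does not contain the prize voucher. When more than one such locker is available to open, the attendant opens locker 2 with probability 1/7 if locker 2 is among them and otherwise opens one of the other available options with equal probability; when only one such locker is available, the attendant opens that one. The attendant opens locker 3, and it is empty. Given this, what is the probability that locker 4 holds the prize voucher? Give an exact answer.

Apply Bayes' rule, conditioning on where the prize voucher actually is.
If it is in locker 1 (prior 1/4): locker 2 is available but not opened; locker 3 gets probability (1 − 1/7)/2 = 3/7; weight (1/4)·(3/7) = 3/28.
If it is in locker 2 (prior 1/4): locker 2 holds the prize so is unavailable; the attendant chooses uniformly among the 2 others, probability 1/2; weight (1/4)·(1/2) = 1/8.
If it is in locker 3 (prior 1/4): the attendant opened locker 3, so this case is ruled out; weight (1/4)·0 = 0.
If it is in locker 4 (prior 1/4): locker 2 is available but not opened, probability 6/7; weight (1/4)·(6/7) = 3/14.
The weights sum to 25/56.
So P(the prize voucher in locker 4 | the attendant opened locker 3) = (3/14) / (25/56) = 12/25.

12/25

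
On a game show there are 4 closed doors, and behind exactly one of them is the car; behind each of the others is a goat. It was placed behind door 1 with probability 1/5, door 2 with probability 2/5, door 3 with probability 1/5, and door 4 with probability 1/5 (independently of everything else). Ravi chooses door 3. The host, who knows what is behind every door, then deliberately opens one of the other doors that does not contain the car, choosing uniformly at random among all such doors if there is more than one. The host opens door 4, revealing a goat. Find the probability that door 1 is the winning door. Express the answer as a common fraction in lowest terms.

Apply Bayes' rule, conditioning on where the car actually is.
If it is behind door 1 (prior 1/5): the host has 2 equally likely choices, so probability 1/2; weight (1/5)·(1/2) = 1/10.
If it is behind door 2 (prior 2/5): the host has 2 equally likely choices, so probability 1/2; weight (2/5)·(1/2) = 1/5.
If it is behind door 3 (prior 1/5): the host has 3 equally likely choices, so probability 1/3; weight (1/5)·(1/3) = 1/15.
If it is behind door 4 (prior 1/5): the host opened door 4, so this case is ruled out; weight (1/5)·0 = 0.
The weights sum to 11/30.
So P(the car behind door 1 | the host opened door 4) = (1/10) / (11/30) = 3/11.

3/11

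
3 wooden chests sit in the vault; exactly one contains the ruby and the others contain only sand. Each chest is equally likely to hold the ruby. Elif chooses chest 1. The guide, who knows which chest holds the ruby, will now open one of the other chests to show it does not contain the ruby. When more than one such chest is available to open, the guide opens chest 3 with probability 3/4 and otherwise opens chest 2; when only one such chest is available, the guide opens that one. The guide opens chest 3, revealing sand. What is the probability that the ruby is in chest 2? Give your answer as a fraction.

4/7

Consider each possible location of the ruby in turn.
If it is in chest 1 (prior 1/3): chest 3 is available, opened with probability 3/4; weight (1/3)·(3/4) = 1/4.
If it is in chest 2 (prior 1/3): only chest 3 is available, probability 1; weight (1/3)·1 = 1/3.
If it is in chest 3 (prior 1/3): the guide opened chest 3, so this case is ruled out; weight (1/3)·0 = 0.
The weights sum to 7/12.
So P(the ruby in chest 2 | the guide opened chest 3) = (1/3) / (7/12) = 4/7.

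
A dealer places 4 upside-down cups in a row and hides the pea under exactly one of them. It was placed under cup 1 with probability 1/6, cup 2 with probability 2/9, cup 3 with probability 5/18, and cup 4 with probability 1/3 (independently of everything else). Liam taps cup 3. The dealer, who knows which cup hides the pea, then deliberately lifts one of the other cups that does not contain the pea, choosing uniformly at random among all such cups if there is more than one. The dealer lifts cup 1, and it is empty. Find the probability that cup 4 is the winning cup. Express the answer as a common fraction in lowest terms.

9/20

Consider each possible location of the pea in turn.
If it is under cup 1 (prior 1/6): the dealer opened cup 1, so this case is ruled out; weight (1/6)·0 = 0.
If it is under cup 2 (prior 2/9): the dealer has 2 equally likely choices, so probability 1/2; weight (2/9)·(1/2) = 1/9.
If it is under cup 3 (prior 5/18): the dealer has 3 equally likely choices, so probability 1/3; weight (5/18)·(1/3) = 5/54.
If it is under cup 4 (prior 1/3): the dealer has 2 equally likely choices, so probability 1/2; weight (1/3)·(1/2) = 1/6.
The weights sum to 10/27.
So P(the pea under cup 4 | the dealer opened cup 1) = (1/6) / (10/27) = 9/20.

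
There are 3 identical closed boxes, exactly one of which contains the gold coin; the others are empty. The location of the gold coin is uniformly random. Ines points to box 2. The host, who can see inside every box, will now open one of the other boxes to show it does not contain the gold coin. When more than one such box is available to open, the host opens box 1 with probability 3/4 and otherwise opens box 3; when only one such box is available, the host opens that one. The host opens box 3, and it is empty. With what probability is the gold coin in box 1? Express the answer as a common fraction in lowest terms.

Condition on the true location of the gold coin.
If it is in box 1 (prior 1/3): only box 3 is available, probability 1; weight (1/3)·1 = 1/3.
If it is in box 2 (prior 1/3): box 1 is available but not opened, probability 1/4; weight (1/3)·(1/4) = 1/12.
If it is in box 3 (prior 1/3): the host opened box 3, so this case is ruled out; weight (1/3)·0 = 0.
The weights sum to 5/12.
So P(the gold coin in box 1 | the host opened box 3) = (1/3) / (5/12) = 4/5.

4/5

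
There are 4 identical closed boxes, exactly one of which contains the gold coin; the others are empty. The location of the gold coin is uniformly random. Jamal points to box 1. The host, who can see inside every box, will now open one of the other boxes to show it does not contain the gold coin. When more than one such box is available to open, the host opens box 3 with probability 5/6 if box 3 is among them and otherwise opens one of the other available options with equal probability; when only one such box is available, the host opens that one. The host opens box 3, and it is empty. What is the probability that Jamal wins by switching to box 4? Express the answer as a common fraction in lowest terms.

Condition on the true location of the gold coin.
If it is in any of boxes 1, 2, and 4 (prior 1/4 each): box 3 is available, opened with probability 5/6; weight (1/4)·(5/6) = 5/24 each.
If it is in box 3 (prior 1/4): the host opened box 3, so this case is ruled out; weight (1/4)·0 = 0.
The weights sum to 5/8.
So P(the gold coin in box 4 | the host opened box 3) = (5/24) / (5/8) = 1/3.

1/3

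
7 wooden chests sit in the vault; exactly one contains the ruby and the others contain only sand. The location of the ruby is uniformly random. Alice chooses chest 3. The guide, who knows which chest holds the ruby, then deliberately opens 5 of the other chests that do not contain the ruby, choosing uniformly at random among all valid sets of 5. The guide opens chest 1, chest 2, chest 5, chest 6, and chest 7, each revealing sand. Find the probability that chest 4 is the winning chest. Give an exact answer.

6/7

Consider each possible location of the ruby in turn.
If it is in any of chests 1, 2, 5, 6, and 7 (prior 1/7 each): that chest was opened and seen not to hold the prize — ruled out; weight (1/7)·0 = 0 each.
If it is in chest 3 (prior 1/7): the guide has 6 equally likely choices, so probability 1/6; weight (1/7)·(1/6) = 1/42.
If it is in chest 4 (prior 1/7): the guide has no choice, probability 1; weight (1/7)·1 = 1/7.
The weights sum to 1/6.
So P(the ruby in chest 4 | the guide opened chest 1, chest 2, chest 5, chest 6, and chest 7) = (1/7) / (1/6) = 6/7.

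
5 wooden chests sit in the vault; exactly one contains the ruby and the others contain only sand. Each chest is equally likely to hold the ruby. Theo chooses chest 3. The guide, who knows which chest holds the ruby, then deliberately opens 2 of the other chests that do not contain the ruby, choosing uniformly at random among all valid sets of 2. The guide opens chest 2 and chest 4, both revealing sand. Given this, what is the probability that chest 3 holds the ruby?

Consider each possible location of the ruby in turn.
If it is in either of chests 1 and 5 (prior 1/5 each): the guide has 3 equally likely choices, so probability 1/3; weight (1/5)·(1/3) = 1/15 each.
If it is in either of chests 2 and 4 (prior 1/5 each): that chest was opened and seen not to hold the prize — ruled out; weight (1/5)·0 = 0 each.
If it is in chest 3 (prior 1/5): the guide has 6 equally likely choices, so probability 1/6; weight (1/5)·(1/6) = 1/30.
The weights sum to 1/6.
So P(the ruby in chest 3 | the guide opened chest 2 and chest 4) = (1/30) / (1/6) = 1/5.

1/5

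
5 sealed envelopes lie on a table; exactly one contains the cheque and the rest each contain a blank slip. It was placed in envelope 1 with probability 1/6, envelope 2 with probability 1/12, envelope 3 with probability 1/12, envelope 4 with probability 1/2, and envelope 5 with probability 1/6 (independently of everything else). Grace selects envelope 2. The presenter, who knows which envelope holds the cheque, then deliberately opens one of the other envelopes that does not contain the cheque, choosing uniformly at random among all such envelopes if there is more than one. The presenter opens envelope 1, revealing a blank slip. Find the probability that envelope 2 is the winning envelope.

Consider each possible location of the cheque in turn.
If it is in envelope 1 (prior 1/6): the presenter opened envelope 1, so this case is ruled out; weight (1/6)·0 = 0.
If it is in envelope 2 (prior 1/12): the presenter has 4 equally likely choices, so probability 1/4; weight (1/12)·(1/4) = 1/48.
If it is in envelope 3 (prior 1/12): the presenter has 3 equally likely choices, so probability 1/3; weight (1/12)·(1/3) = 1/36.
If it is in envelope 4 (prior 1/2): the presenter has 3 equally likely choices, so probability 1/3; weight (1/2)·(1/3) = 1/6.
If it is in envelope 5 (prior 1/6): the presenter has 3 equally likely choices, so probability 1/3; weight (1/6)·(1/3) = 1/18.
The weights sum to 13/48.
So P(the cheque in envelope 2 | the presenter opened envelope 1) = (1/48) / (13/48) = 1/13.

1/13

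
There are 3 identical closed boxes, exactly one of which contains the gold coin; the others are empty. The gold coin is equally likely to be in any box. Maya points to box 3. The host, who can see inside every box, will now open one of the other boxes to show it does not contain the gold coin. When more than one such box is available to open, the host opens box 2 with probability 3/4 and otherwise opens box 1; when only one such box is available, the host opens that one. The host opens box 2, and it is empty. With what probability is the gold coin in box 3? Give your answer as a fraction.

3/7

Condition on the true location of the gold coin.
If it is in box 1 (prior 1/3): only box 2 is available, probability 1; weight (1/3)·1 = 1/3.
If it is in box 2 (prior 1/3): the host opened box 2, so this case is ruled out; weight (1/3)·0 = 0.
If it is in box 3 (prior 1/3): box 2 is available, opened with probability 3/4; weight (1/3)·(3/4) = 1/4.
The weights sum to 7/12.
So P(the gold coin in box 3 | the host opened box 2) = (1/4) / (7/12) = 3/7.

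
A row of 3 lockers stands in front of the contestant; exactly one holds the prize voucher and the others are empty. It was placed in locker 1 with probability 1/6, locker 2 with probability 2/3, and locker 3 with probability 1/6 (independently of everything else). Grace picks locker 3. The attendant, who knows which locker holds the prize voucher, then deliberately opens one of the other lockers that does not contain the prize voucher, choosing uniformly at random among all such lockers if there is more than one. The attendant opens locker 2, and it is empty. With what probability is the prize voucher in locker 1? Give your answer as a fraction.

Condition on the true location of the prize voucher.
If it is in locker 1 (prior 1/6): the attendant has no choice, probability 1; weight (1/6)·1 = 1/6.
If it is in locker 2 (prior 2/3): the attendant opened locker 2, so this case is ruled out; weight (2/3)·0 = 0.
If it is in locker 3 (prior 1/6): the attendant has 2 equally likely choices, so probability 1/2; weight (1/6)·(1/2) = 1/12.
The weights sum to 1/4.
So P(the prize voucher in locker 1 | the attendant opened locker 2) = (1/6) / (1/4) = 2/3.

2/3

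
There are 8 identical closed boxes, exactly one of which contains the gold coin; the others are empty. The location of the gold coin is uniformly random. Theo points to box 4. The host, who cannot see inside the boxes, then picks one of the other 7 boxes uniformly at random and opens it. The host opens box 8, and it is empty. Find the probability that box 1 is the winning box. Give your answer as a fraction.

1/7

Condition on the true location of the gold coin.
If it is in any of boxes 1, 2, 3, 4, 5, 6, and 7 (prior 1/8 each): the host picks box 8 with probability 1/7 regardless, and it is not the prize; weight (1/8)·(1/7) = 1/56 each.
If it is in box 8 (prior 1/8): the host opened box 8, so this case is ruled out; weight (1/8)·0 = 0.
The weights sum to 1/8.
So P(the gold coin in box 1 | the host opened box 8) = (1/56) / (1/8) = 1/7.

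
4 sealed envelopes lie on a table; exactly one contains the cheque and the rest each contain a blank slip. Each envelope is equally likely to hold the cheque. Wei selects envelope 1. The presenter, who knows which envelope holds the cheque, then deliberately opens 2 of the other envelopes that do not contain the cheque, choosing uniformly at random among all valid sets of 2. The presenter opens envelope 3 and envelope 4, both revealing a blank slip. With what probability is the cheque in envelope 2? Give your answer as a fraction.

3/4

Consider each possible location of the cheque in turn.
If it is in envelope 1 (prior 1/4): the presenter has 3 equally likely choices, so probability 1/3; weight (1/4)·(1/3) = 1/12.
If it is in envelope 2 (prior 1/4): the presenter has no choice, probability 1; weight (1/4)·1 = 1/4.
If it is in either of envelopes 3 and 4 (prior 1/4 each): that envelope was opened and seen not to hold the prize — ruled out; weight (1/4)·0 = 0 each.
The weights sum to 1/3.
So P(the cheque in envelope 2 | the presenter opened envelope 3 and envelope 4) = (1/4) / (1/3) = 3/4.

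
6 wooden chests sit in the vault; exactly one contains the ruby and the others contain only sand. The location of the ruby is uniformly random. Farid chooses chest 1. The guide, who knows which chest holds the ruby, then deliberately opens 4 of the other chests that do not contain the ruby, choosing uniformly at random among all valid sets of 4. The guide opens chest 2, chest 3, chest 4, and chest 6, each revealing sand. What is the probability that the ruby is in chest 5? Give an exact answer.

5/6

Apply Bayes' rule, conditioning on where the ruby actually is.
If it is in chest 1 (prior 1/6): the guide has 5 equally likely choices, so probability 1/5; weight (1/6)·(1/5) = 1/30.
If it is in any of chests 2, 3, 4, and 6 (prior 1/6 each): that chest was opened and seen not to hold the prize — ruled out; weight (1/6)·0 = 0 each.
If it is in chest 5 (prior 1/6): the guide has no choice, probability 1; weight (1/6)·1 = 1/6.
The weights sum to 1/5.
So P(the ruby in chest 5 | the guide opened chest 2, chest 3, chest 4, and chest 6) = (1/6) / (1/5) = 5/6.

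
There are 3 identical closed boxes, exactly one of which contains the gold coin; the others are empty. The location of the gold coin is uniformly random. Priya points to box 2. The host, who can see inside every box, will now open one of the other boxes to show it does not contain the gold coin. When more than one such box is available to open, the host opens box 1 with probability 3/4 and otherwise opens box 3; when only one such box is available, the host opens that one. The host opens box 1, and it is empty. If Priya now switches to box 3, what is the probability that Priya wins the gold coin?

Apply Bayes' rule, conditioning on where the gold coin actually is.
If it is in box 1 (prior 1/3): the host opened box 1, so this case is ruled out; weight (1/3)·0 = 0.
If it is in box 2 (prior 1/3): box 1 is available, opened with probability 3/4; weight (1/3)·(3/4) = 1/4.
If it is in box 3 (prior 1/3): only box 1 is available, probability 1; weight (1/3)·1 = 1/3.
The weights sum to 7/12.
So P(the gold coin in box 3 | the host opened box 1) = (1/3) / (7/12) = 4/7.

4/7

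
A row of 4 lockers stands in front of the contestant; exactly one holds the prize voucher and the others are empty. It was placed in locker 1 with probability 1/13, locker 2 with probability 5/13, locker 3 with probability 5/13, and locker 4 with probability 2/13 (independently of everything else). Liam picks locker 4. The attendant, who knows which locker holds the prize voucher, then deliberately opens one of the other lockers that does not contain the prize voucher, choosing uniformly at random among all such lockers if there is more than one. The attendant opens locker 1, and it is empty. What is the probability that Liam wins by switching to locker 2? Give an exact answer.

Apply Bayes' rule, conditioning on where the prize voucher actually is.
If it is in locker 1 (prior 1/13): the attendant opened locker 1, so this case is ruled out; weight (1/13)·0 = 0.
If it is in either of lockers 2 and 3 (prior 5/13 each): the attendant has 2 equally likely choices, so probability 1/2; weight (5/13)·(1/2) = 5/26 each.
If it is in locker 4 (prior 2/13): the attendant has 3 equally likely choices, so probability 1/3; weight (2/13)·(1/3) = 2/39.
The weights sum to 17/39.
So P(the prize voucher in locker 2 | the attendant opened locker 1) = (5/26) / (17/39) = 15/34.

15/34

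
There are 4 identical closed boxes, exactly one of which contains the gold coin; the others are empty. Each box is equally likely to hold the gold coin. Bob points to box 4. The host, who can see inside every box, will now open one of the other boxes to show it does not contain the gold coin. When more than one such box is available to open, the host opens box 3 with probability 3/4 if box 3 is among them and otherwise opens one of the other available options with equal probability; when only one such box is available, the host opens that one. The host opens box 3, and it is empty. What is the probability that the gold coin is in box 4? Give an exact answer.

1/3

Consider each possible location of the gold coin in turn.
If it is in any of boxes 1, 2, and 4 (prior 1/4 each): box 3 is available, opened with probability 3/4; weight (1/4)·(3/4) = 3/16 each.
If it is in box 3 (prior 1/4): the host opened box 3, so this case is ruled out; weight (1/4)·0 = 0.
The weights sum to 9/16.
So P(the gold coin in box 4 | the host opened box 3) = (3/16) / (9/16) = 1/3.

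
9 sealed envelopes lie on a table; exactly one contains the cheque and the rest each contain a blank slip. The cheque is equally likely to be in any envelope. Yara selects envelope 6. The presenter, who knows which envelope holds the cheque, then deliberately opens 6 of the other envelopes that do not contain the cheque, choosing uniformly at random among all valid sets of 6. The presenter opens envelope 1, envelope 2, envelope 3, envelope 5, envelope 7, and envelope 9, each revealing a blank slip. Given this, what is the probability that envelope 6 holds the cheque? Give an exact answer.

1/9

Apply Bayes' rule, conditioning on where the cheque actually is.
If it is in any of envelopes 1, 2, 3, 5, 7, and 9 (prior 1/9 each): that envelope was opened and seen not to hold the prize — ruled out; weight (1/9)·0 = 0 each.
If it is in either of envelopes 4 and 8 (prior 1/9 each): the presenter has 7 equally likely choices, so probability 1/7; weight (1/9)·(1/7) = 1/63 each.
If it is in envelope 6 (prior 1/9): the presenter has 28 equally likely choices, so probability 1/28; weight (1/9)·(1/28) = 1/252.
The weights sum to 1/28.
So P(the cheque in envelope 6 | the presenter opened envelope 1, envelope 2, envelope 3, envelope 5, envelope 7, and envelope 9) = (1/252) / (1/28) = 1/9.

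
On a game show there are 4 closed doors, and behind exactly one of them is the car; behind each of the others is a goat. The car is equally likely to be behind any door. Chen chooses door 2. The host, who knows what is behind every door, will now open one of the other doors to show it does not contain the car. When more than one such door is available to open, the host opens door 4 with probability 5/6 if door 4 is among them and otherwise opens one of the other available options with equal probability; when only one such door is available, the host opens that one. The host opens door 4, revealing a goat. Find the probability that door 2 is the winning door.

1/3

Condition on the true location of the car.
If it is behind any of doors 1, 2, and 3 (prior 1/4 each): door 4 is available, opened with probability 5/6; weight (1/4)·(5/6) = 5/24 each.
If it is behind door 4 (prior 1/4): the host opened door 4, so this case is ruled out; weight (1/4)·0 = 0.
The weights sum to 5/8.
So P(the car behind door 2 | the host opened door 4) = (5/24) / (5/8) = 1/3.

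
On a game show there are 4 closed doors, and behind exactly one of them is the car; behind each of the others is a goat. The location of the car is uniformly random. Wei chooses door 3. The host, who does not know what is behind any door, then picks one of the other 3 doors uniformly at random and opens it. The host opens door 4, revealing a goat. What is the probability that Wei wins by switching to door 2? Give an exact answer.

1/3

Consider each possible location of the car in turn.
If it is behind any of doors 1, 2, and 3 (prior 1/4 each): the host picks door 4 with probability 1/3 regardless, and it is not the prize; weight (1/4)·(1/3) = 1/12 each.
If it is behind door 4 (prior 1/4): the host opened door 4, so this case is ruled out; weight (1/4)·0 = 0.
The weights sum to 1/4.
So P(the car behind door 2 | the host opened door 4) = (1/12) / (1/4) = 1/3.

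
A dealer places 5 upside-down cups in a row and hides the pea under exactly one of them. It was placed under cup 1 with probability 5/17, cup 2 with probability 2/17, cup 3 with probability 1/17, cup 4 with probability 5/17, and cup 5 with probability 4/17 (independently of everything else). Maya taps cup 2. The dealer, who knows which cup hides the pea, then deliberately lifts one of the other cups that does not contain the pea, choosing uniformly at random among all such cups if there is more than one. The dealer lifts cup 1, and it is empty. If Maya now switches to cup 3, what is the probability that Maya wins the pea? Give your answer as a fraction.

Consider each possible location of the pea in turn.
If it is under cup 1 (prior 5/17): the dealer opened cup 1, so this case is ruled out; weight (5/17)·0 = 0.
If it is under cup 2 (prior 2/17): the dealer has 4 equally likely choices, so probability 1/4; weight (2/17)·(1/4) = 1/34.
If it is under cup 3 (prior 1/17): the dealer has 3 equally likely choices, so probability 1/3; weight (1/17)·(1/3) = 1/51.
If it is under cup 4 (prior 5/17): the dealer has 3 equally likely choices, so probability 1/3; weight (5/17)·(1/3) = 5/51.
If it is under cup 5 (prior 4/17): the dealer has 3 equally likely choices, so probability 1/3; weight (4/17)·(1/3) = 4/51.
The weights sum to 23/102.
So P(the pea under cup 3 | the dealer opened cup 1) = (1/51) / (23/102) = 2/23.

2/23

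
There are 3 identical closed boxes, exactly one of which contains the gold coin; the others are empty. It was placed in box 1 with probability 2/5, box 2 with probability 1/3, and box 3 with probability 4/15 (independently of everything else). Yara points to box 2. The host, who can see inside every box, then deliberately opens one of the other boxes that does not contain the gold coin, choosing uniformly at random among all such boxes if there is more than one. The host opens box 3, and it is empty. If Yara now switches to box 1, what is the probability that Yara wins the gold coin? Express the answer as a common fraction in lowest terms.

12/17

Apply Bayes' rule, conditioning on where the gold coin actually is.
If it is in box 1 (prior 2/5): the host has no choice, probability 1; weight (2/5)·1 = 2/5.
If it is in box 2 (prior 1/3): the host has 2 equally likely choices, so probability 1/2; weight (1/3)·(1/2) = 1/6.
If it is in box 3 (prior 4/15): the host opened box 3, so this case is ruled out; weight (4/15)·0 = 0.
The weights sum to 17/30.
So P(the gold coin in box 1 | the host opened box 3) = (2/5) / (17/30) = 12/17.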